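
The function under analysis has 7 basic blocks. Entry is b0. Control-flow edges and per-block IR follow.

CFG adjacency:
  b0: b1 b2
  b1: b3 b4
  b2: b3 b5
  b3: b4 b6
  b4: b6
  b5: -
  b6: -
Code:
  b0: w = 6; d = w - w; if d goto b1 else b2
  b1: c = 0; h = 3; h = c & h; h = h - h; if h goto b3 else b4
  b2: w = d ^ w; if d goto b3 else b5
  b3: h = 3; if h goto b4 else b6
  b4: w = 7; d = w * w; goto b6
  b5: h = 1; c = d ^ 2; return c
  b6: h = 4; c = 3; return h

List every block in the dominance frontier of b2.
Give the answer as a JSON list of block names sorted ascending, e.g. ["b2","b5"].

idom tree: b1←b0 b2←b0 b3←b0 b4←b0 b5←b2 b6←b0
Dom at joins:
  b3: preds {b1,b2}: {b0,b1} ∩ {b0,b2} = {b0}; idom=b0
  b4: preds {b1,b3}: {b0,b1} ∩ {b0,b3} = {b0}; idom=b0
  b6: preds {b3,b4}: {b0,b3} ∩ {b0,b4} = {b0}; idom=b0

Frontier:
  b3←b1: walk b1 to b0
  b3←b2: walk b2 to b0
  b4←b1: walk b1 to b0
  b4←b3: walk b3 to b0
  b6←b3: walk b3 to b0
  b6←b4: walk b4 to b0
  b0: DF=∅
  b1: DF={b3,b4}
  b2: DF={b3}
  b3: DF={b4,b6}
  b4: DF={b6}
  b5: DF=∅
  b6: DF=∅

DF(b2) = ["b3"]

Answer: ["b3"]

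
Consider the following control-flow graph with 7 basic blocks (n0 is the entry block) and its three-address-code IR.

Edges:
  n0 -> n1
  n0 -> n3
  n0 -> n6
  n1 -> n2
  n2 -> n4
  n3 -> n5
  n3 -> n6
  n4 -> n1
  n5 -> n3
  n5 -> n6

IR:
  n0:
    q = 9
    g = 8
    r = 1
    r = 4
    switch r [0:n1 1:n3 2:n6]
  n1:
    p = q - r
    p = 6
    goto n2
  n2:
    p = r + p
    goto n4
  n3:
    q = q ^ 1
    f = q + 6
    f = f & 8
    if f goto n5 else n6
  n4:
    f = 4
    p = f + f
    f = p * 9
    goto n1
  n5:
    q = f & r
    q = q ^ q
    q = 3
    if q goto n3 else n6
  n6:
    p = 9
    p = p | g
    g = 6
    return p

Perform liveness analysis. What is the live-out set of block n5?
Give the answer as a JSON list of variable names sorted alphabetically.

def/use:
  n0: {g,q,r} / ∅
  n1: {p} / {q,r}
  n2: {p} / {p,r}
  n3: {f,q} / {q}
  n4: {f,p} / ∅
  n5: {q} / {f,r}
  n6: {g,p} / {g}

Live sets:
  n0 li=∅ lo={g,q,r}
  n1 li={q,r} lo={p,q,r}
  n2 li={p,q,r} lo={q,r}
  n3 li={g,q,r} lo={f,g,r}
  n4 li={q,r} lo={q,r}
  n5 li={f,g,r} lo={g,q,r}
  n6 li={g} lo=∅

live-out(n5) = ["g", "q", "r"]

Answer: ["g", "q", "r"]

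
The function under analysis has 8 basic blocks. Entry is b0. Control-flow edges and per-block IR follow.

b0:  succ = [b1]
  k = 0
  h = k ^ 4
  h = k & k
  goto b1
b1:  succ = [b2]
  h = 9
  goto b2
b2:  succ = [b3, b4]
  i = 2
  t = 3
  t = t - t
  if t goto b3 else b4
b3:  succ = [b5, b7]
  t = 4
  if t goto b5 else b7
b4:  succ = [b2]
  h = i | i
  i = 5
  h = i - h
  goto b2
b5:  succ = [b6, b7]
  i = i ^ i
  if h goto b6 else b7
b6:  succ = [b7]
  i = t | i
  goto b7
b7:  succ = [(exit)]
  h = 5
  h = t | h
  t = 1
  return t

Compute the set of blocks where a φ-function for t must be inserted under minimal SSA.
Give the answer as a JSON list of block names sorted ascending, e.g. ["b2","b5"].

Answer: ["b2"]

Derivation:
idom tree: b1←b0 b2←b1 b3←b2 b4←b2 b5←b3 b6←b5 b7←b3
Dom at joins:
  b2: preds {b1,b4}: {b0,b1} ∩ {b0,b1,b2,b4} = {b0,b1}; idom=b1
  b7: preds {b3,b5,b6}: {b0,b1,b2,b3} ∩ {b0,b1,b2,b3,b5} ∩ {b0,b1,b2,b3,b5,b6} = {b0,b1,b2,b3}; idom=b3

DF walk-up:
  b2←b1: walk · to b1
  b2←b4: walk b4→b2 to b1
  b7←b3: walk · to b3
  b7←b5: walk b5 to b3
  b7←b6: walk b6→b5 to b3
  b0: DF=∅
  b1: DF=∅
  b2: DF={b2}
  b3: DF=∅
  b4: DF={b2}
  b5: DF={b7}
  b6: DF={b7}
  b7: DF=∅

φ for t: defs {b2,b3,b7}
  DF⁺ = {b2}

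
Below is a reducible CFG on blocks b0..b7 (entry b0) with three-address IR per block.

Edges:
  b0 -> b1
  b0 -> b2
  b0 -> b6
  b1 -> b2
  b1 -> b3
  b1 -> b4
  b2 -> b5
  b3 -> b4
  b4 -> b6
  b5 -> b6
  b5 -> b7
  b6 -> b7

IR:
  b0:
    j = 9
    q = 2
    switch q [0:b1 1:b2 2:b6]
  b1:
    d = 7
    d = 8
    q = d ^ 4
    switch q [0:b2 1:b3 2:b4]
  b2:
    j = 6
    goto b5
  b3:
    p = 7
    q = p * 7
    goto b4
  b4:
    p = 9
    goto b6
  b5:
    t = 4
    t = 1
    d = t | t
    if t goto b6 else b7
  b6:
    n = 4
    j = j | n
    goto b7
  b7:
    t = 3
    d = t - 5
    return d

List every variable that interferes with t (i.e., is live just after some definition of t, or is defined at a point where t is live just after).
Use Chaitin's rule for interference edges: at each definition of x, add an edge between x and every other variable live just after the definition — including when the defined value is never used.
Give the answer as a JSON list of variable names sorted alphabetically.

Answer: ["d", "j"]

Working:
Per-block:
  b0 def {j,q} use ∅
  b1 def {d,q} use ∅
  b2 def {j} use ∅
  b3 def {p,q} use ∅
  b4 def {p} use ∅
  b5 def {d,t} use ∅
  b6 def {j,n} use {j}
  b7 def {d,t} use ∅

Backward fixpoint:
  b0 li=∅ lo={j}
  b1 li={j} lo={j}
  b2 li=∅ lo={j}
  b3 li={j} lo={j}
  b4 li={j} lo={j}
  b5 li={j} lo={j}
  b6 li={j} lo=∅
  b7 li=∅ lo=∅

Interference:
  d — {j,t}
  j — {d,n,p,q,t}
  n — {j}
  p — {j}
  q — {j}
  t — {d,j}

N(t) = ["d", "j"]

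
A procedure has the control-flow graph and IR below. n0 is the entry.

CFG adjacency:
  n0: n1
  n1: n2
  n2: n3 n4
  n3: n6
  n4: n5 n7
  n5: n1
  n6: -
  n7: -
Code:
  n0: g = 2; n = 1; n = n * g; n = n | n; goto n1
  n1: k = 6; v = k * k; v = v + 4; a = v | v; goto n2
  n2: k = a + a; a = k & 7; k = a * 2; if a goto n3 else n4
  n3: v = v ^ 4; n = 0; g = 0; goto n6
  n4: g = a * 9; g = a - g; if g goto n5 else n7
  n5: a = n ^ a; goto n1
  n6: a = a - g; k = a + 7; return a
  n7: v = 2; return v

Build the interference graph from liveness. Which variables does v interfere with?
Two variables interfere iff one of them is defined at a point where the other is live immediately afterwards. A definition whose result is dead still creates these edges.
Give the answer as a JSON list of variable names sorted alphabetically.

Answer: ["a", "k", "n"]

Derivation:
def/use:
  n0: def={g,n} ue=∅
  n1: def={a,k,v} ue=∅
  n2: def={a,k} ue={a}
  n3: def={g,n,v} ue={v}
  n4: def={g} ue={a}
  n5: def={a} ue={a,n}
  n6: def={a,k} ue={a,g}
  n7: def={v} ue=∅

Liveness:
  n0 li=∅ lo={n}
  n1 li={n} lo={a,n,v}
  n2 li={a,n,v} lo={a,n,v}
  n3 li={a,v} lo={a,g}
  n4 li={a,n} lo={a,n}
  n5 li={a,n} lo={n}
  n6 li={a,g} lo=∅
  n7 li=∅ lo=∅

Interfere edges:
  a: {g,k,n,v}
  g: {a,n}
  k: {a,n,v}
  n: {a,g,k,v}
  v: {a,k,n}

N(v) = ["a", "k", "n"]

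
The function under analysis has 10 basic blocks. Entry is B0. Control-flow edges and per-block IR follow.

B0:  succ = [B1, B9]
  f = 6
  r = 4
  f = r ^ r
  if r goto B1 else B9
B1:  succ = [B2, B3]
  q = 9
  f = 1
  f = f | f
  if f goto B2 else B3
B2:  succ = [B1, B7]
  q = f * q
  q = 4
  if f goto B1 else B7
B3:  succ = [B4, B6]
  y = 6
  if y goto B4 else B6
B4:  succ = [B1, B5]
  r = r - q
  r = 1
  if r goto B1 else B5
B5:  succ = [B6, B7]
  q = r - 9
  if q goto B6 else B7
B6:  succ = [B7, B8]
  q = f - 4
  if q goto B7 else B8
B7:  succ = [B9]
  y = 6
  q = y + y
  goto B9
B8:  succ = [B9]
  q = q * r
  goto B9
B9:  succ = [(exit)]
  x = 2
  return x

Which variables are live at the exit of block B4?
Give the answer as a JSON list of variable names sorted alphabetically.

def/use:
  B0: {f,r} / ∅
  B1: {f,q} / ∅
  B2: {q} / {f,q}
  B3: {y} / ∅
  B4: {r} / {q,r}
  B5: {q} / {r}
  B6: {q} / {f}
  B7: {q,y} / ∅
  B8: {q} / {q,r}
  B9: {x} / ∅

Liveness:
  B0 li=∅ lo={r}
  B1 li={r} lo={f,q,r}
  B2 li={f,q,r} lo={r}
  B3 li={f,q,r} lo={f,q,r}
  B4 li={f,q,r} lo={f,r}
  B5 li={f,r} lo={f,r}
  B6 li={f,r} lo={q,r}
  B7 li=∅ lo=∅
  B8 li={q,r} lo=∅
  B9 li=∅ lo=∅

live-out(B4) = ["f", "r"]

Answer: ["f", "r"]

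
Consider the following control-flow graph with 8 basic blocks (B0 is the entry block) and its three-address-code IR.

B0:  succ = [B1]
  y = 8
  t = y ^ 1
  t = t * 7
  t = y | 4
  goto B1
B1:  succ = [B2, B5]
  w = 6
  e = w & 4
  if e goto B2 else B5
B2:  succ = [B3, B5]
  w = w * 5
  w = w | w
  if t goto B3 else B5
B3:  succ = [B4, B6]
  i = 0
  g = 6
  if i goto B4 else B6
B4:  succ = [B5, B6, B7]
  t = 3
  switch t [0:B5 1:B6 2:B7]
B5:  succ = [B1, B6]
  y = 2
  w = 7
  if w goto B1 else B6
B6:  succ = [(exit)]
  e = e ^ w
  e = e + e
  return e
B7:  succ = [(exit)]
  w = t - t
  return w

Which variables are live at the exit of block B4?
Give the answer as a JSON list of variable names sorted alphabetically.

def/use:
  B0 def {t,y} use ∅
  B1 def {e,w} use ∅
  B2 def {w} use {t,w}
  B3 def {g,i} use ∅
  B4 def {t} use ∅
  B5 def {w,y} use ∅
  B6 def {e} use {e,w}
  B7 def {w} use {t}

Liveness:
  B0: in=∅ out={t}
  B1: in={t} out={e,t,w}
  B2: in={e,t,w} out={e,t,w}
  B3: in={e,w} out={e,w}
  B4: in={e,w} out={e,t,w}
  B5: in={e,t} out={e,t,w}
  B6: in={e,w} out=∅
  B7: in={t} out=∅

live-out(B4) = ["e", "t", "w"]

Answer: ["e", "t", "w"]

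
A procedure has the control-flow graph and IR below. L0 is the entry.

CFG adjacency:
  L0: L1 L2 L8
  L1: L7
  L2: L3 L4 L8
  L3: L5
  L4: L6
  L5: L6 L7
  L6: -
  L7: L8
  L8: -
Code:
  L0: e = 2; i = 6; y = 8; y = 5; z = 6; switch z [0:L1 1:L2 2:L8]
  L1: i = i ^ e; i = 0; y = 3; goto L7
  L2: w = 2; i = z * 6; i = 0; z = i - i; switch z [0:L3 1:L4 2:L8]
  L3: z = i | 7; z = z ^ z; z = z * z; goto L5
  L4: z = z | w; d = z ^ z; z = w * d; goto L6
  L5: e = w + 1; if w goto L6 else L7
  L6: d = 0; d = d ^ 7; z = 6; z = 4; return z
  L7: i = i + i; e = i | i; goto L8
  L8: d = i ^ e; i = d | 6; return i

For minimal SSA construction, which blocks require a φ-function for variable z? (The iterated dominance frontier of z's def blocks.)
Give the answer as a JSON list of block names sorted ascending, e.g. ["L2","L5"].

Answer: ["L6", "L7", "L8"]

Working:
idom tree: L1←L0 L2←L0 L3←L2 L4←L2 L5←L3 L6←L2 L7←L0 L8←L0
Dom at joins:
  L6: preds {L4,L5}: {L0,L2,L4} ∩ {L0,L2,L3,L5} = {L0,L2}; idom=L2
  L7: preds {L1,L5}: {L0,L1} ∩ {L0,L2,L3,L5} = {L0}; idom=L0
  L8: preds {L0,L2,L7}: {L0} ∩ {L0,L2} ∩ {L0,L7} = {L0}; idom=L0

DF derivation:
  L6←L4: walk L4 to L2
  L6←L5: walk L5→L3 to L2
  L7←L1: walk L1 to L0
  L7←L5: walk L5→L3→L2 to L0
  L8←L0: walk · to L0
  L8←L2: walk L2 to L0
  L8←L7: walk L7 to L0
  L0 → ∅
  L1 → {L7}
  L2 → {L7,L8}
  L3 → {L6,L7}
  L4 → {L6}
  L5 → {L6,L7}
  L6 → ∅
  L7 → {L8}
  L8 → ∅

φ for z: defs {L0,L2,L3,L4,L6}
  DF⁺ = {L6,L7,L8}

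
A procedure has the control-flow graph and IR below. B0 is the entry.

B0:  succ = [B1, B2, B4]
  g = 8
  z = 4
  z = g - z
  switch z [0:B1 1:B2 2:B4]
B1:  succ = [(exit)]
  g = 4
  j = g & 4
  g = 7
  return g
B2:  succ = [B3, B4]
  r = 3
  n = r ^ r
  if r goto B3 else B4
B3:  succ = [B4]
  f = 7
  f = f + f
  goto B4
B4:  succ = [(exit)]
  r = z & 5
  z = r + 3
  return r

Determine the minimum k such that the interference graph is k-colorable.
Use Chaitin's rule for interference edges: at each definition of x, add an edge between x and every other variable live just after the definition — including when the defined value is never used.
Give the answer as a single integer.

Per-block:
  B0: def={g,z} ue=∅
  B1: def={g,j} ue=∅
  B2: def={n,r} ue=∅
  B3: def={f} ue=∅
  B4: def={r,z} ue={z}

Live sets:
  B0: in=∅ out={z}
  B1: in=∅ out=∅
  B2: in={z} out={z}
  B3: in={z} out={z}
  B4: in={z} out=∅

Conflict graph:
  f: {z}
  g: {z}
  j: ∅
  n: {r,z}
  r: {n,z}
  z: {f,g,n,r}

Colouring:
  {n,r,z} pairwise interfere (3-clique) ⇒ χ ≥ 3
  assign f→r1 g→r1 j→r0 n→r1 r→r2 z→r0 — no edge inside a register ⇒ χ ≤ 3
  χ = 3

Answer: 3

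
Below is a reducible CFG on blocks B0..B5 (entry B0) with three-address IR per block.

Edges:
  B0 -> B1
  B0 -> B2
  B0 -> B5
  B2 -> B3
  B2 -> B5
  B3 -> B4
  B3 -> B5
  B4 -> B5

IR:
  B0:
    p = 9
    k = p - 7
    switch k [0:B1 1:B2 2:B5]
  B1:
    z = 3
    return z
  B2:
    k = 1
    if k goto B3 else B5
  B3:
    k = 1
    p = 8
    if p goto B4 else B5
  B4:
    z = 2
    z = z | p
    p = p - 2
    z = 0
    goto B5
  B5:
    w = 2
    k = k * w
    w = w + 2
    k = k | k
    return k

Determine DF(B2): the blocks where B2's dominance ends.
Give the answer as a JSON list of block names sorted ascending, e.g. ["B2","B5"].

idom tree: B1←B0 B2←B0 B3←B2 B4←B3 B5←B0
Dom∩ at merges:
  B5: preds {B0,B2,B3,B4}: {B0} ∩ {B0,B2} ∩ {B0,B2,B3} ∩ {B0,B2,B3,B4} = {B0}; idom=B0

DF walk-up:
  join B5 pred B0: · stop@B0
  join B5 pred B2: B2 stop@B0
  join B5 pred B3: B3→B2 stop@B0
  join B5 pred B4: B4→B3→B2 stop@B0
  DF(B0)=∅
  DF(B1)=∅
  DF(B2)={B5}
  DF(B3)={B5}
  DF(B4)={B5}
  DF(B5)=∅

DF(B2) = ["B5"]

Answer: ["B5"]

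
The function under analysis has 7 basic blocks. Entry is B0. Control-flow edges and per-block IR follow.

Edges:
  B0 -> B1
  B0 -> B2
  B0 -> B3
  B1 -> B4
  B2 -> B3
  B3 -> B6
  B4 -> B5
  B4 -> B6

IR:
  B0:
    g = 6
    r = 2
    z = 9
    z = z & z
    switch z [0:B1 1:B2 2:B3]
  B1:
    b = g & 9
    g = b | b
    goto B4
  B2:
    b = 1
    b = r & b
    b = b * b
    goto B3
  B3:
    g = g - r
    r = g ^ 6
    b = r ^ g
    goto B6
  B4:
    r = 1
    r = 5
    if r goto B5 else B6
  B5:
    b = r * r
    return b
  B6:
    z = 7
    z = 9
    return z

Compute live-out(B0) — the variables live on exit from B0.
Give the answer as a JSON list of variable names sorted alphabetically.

Answer: ["g", "r"]

Analysis:
def/use:
  B0: def={g,r,z} ue=∅
  B1: def={b,g} ue={g}
  B2: def={b} ue={r}
  B3: def={b,g,r} ue={g,r}
  B4: def={r} ue=∅
  B5: def={b} ue={r}
  B6: def={z} ue=∅

Live sets:
  live B0: ∅→{g,r}
  live B1: {g}→∅
  live B2: {g,r}→{g,r}
  live B3: {g,r}→∅
  live B4: ∅→{r}
  live B5: {r}→∅
  live B6: ∅→∅

live-out(B0) = ["g", "r"]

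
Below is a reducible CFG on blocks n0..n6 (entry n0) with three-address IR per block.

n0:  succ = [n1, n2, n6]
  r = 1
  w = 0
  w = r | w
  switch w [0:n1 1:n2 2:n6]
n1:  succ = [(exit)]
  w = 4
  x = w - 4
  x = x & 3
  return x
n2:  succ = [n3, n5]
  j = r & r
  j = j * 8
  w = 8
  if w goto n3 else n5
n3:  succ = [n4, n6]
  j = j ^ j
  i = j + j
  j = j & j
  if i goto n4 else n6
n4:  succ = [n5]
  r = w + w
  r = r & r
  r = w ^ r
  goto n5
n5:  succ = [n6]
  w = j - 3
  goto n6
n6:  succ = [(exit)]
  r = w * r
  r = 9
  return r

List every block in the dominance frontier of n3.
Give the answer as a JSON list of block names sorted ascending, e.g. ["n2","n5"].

idom tree: n1←n0 n2←n0 n3←n2 n4←n3 n5←n2 n6←n0
Dom∩ at merges:
  n5: preds {n2,n4}: {n0,n2} ∩ {n0,n2,n3,n4} = {n0,n2}; idom=n2
  n6: preds {n0,n3,n5}: {n0} ∩ {n0,n2,n3} ∩ {n0,n2,n5} = {n0}; idom=n0

DF derivation:
  n5←n2: walk · to n2
  n5←n4: walk n4→n3 to n2
  n6←n0: walk · to n0
  n6←n3: walk n3→n2 to n0
  n6←n5: walk n5→n2 to n0
  DF(n0)=∅
  DF(n1)=∅
  DF(n2)={n6}
  DF(n3)={n5,n6}
  DF(n4)={n5}
  DF(n5)={n6}
  DF(n6)=∅

DF(n3) = ["n5", "n6"]

Answer: ["n5", "n6"]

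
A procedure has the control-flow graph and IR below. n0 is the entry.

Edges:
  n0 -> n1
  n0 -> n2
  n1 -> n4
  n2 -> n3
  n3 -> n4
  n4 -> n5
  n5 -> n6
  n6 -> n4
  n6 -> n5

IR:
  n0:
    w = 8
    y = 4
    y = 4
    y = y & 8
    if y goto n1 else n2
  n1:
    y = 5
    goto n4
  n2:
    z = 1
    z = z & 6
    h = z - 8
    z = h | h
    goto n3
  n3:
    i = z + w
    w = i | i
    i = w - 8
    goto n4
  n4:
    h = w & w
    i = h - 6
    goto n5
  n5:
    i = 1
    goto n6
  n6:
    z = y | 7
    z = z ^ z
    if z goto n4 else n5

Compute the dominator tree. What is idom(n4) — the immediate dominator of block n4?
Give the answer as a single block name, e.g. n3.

idom tree: n1←n0 n2←n0 n3←n2 n4←n0 n5←n4 n6←n5
Join-block Dom:
  n4: preds {n1,n3,n6}: {n0,n1} ∩ {n0,n2,n3} ∩ {n0,n4,n5,n6} = {n0}; idom=n0
  n5: preds {n4,n6}: {n0,n4} ∩ {n0,n4,n5,n6} = {n0,n4}; idom=n4

idom(n4) = n0

Answer: n0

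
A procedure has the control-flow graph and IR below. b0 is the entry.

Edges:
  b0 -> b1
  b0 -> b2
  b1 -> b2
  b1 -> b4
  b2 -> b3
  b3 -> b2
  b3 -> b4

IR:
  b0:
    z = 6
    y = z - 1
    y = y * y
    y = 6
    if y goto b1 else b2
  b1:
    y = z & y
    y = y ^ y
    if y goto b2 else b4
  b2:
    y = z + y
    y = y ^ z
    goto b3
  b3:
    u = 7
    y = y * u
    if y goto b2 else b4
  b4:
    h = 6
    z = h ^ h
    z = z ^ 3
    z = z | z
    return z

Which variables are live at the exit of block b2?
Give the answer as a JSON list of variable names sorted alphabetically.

Answer: ["y", "z"]

Derivation:
def/use:
  b0: {y,z} / ∅
  b1: {y} / {y,z}
  b2: {y} / {y,z}
  b3: {u,y} / {y}
  b4: {h,z} / ∅

Live sets:
  b0: in=∅ out={y,z}
  b1: in={y,z} out={y,z}
  b2: in={y,z} out={y,z}
  b3: in={y,z} out={y,z}
  b4: in=∅ out=∅

live-out(b2) = ["y", "z"]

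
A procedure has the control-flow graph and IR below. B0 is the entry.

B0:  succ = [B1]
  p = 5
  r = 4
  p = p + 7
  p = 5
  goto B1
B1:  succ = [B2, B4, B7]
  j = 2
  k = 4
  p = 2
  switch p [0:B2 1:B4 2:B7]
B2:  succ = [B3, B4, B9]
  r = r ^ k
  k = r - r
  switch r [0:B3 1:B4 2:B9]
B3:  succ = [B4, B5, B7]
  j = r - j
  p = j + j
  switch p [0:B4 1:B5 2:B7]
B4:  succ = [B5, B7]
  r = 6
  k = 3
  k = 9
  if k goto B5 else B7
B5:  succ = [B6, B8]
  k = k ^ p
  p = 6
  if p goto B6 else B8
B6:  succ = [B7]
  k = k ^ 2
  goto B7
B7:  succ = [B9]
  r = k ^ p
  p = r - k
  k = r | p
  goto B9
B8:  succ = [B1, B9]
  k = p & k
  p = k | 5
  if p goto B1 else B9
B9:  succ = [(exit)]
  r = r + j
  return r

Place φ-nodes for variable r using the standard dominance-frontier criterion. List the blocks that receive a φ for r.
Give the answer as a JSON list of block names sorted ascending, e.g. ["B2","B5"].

idom tree: B1←B0 B2←B1 B3←B2 B4←B1 B5←B1 B6←B5 B7←B1 B8←B5 B9←B1
Dom∩ at merges:
  B1: preds {B0,B8}: {B0} ∩ {B0,B1,B5,B8} = {B0}; idom=B0
  B4: preds {B1,B2,B3}: {B0,B1} ∩ {B0,B1,B2} ∩ {B0,B1,B2,B3} = {B0,B1}; idom=B1
  B5: preds {B3,B4}: {B0,B1,B2,B3} ∩ {B0,B1,B4} = {B0,B1}; idom=B1
  B7: preds {B1,B3,B4,B6}: {B0,B1} ∩ {B0,B1,B2,B3} ∩ {B0,B1,B4} ∩ {B0,B1,B5,B6} = {B0,B1}; idom=B1
  B9: preds {B2,B7,B8}: {B0,B1,B2} ∩ {B0,B1,B7} ∩ {B0,B1,B5,B8} = {B0,B1}; idom=B1

Frontier:
  B1←B0: walk · to B0
  B1←B8: walk B8→B5→B1 to B0
  B4←B1: walk · to B1
  B4←B2: walk B2 to B1
  B4←B3: walk B3→B2 to B1
  B5←B3: walk B3→B2 to B1
  B5←B4: walk B4 to B1
  B7←B1: walk · to B1
  B7←B3: walk B3→B2 to B1
  B7←B4: walk B4 to B1
  B7←B6: walk B6→B5 to B1
  B9←B2: walk B2 to B1
  B9←B7: walk B7 to B1
  B9←B8: walk B8→B5 to B1
  DF(B0)=∅
  DF(B1)={B1}
  DF(B2)={B4,B5,B7,B9}
  DF(B3)={B4,B5,B7}
  DF(B4)={B5,B7}
  DF(B5)={B1,B7,B9}
  DF(B6)={B7}
  DF(B7)={B9}
  DF(B8)={B1,B9}
  DF(B9)=∅

φ for r: defs {B0,B2,B4,B7,B9}
  DF⁺ = {B1,B4,B5,B7,B9}

Answer: ["B1", "B4", "B5", "B7", "B9"]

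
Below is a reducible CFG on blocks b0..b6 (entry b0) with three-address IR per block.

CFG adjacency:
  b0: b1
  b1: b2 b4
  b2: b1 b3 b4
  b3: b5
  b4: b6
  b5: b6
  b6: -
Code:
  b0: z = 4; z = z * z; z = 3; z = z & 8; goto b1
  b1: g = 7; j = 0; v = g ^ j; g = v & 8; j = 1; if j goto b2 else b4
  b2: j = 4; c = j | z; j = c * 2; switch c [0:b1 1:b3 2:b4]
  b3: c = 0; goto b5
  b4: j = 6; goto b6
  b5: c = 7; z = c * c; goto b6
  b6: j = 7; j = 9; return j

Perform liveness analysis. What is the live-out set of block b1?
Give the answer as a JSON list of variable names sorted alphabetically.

Answer: ["z"]

Derivation:
def/use:
  b0: def={z} ue=∅
  b1: def={g,j,v} ue=∅
  b2: def={c,j} ue={z}
  b3: def={c} ue=∅
  b4: def={j} ue=∅
  b5: def={c,z} ue=∅
  b6: def={j} ue=∅

Live sets:
  b0: in=∅ out={z}
  b1: in={z} out={z}
  b2: in={z} out={z}
  b3: in=∅ out=∅
  b4: in=∅ out=∅
  b5: in=∅ out=∅
  b6: in=∅ out=∅

live-out(b1) = ["z"]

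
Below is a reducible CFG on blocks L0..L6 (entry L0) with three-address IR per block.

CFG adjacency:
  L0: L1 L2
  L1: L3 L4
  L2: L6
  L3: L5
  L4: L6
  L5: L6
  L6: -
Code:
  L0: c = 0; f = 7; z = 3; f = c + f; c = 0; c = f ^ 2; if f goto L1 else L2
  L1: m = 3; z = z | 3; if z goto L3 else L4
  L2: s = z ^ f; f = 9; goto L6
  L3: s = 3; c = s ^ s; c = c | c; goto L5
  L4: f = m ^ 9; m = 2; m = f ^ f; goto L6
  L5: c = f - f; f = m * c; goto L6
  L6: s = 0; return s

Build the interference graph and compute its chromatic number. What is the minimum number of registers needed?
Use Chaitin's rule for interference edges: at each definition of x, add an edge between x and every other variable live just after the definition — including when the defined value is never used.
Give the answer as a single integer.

def/use:
  L0: {c,f,z} / ∅
  L1: {m,z} / {z}
  L2: {f,s} / {f,z}
  L3: {c,s} / ∅
  L4: {f,m} / {m}
  L5: {c,f} / {f,m}
  L6: {s} / ∅

Backward fixpoint:
  L0 li=∅ lo={f,z}
  L1 li={f,z} lo={f,m}
  L2 li={f,z} lo=∅
  L3 li={f,m} lo={f,m}
  L4 li={m} lo=∅
  L5 li={f,m} lo=∅
  L6 li=∅ lo=∅

Interfere edges:
  c: {f,m,z}
  f: {c,m,s,z}
  m: {c,f,s,z}
  s: {f,m}
  z: {c,f,m}

Colouring:
  lower bound: {c,f,m,z} mutually conflict ⇒ χ ≥ 4
  assign c→R2 f→R0 m→R1 s→R2 z→R3 — no edge inside a register ⇒ χ ≤ 4
  χ = 4

Answer: 4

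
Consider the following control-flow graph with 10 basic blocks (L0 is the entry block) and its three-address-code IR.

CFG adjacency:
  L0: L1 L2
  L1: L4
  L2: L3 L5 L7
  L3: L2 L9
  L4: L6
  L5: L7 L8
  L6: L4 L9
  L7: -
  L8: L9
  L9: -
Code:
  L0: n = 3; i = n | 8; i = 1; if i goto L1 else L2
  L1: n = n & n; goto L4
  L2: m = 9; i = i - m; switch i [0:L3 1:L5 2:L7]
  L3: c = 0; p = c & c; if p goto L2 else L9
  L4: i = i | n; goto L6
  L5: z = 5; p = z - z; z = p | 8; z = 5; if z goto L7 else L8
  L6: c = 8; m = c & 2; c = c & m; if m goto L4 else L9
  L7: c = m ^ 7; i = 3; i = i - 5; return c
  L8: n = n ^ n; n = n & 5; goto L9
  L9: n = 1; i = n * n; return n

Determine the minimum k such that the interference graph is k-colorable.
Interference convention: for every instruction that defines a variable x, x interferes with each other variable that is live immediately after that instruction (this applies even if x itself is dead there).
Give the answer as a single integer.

Answer: 4

Derivation:
def/use:
  L0: {i,n} / ∅
  L1: {n} / {n}
  L2: {i,m} / {i}
  L3: {c,p} / ∅
  L4: {i} / {i,n}
  L5: {p,z} / ∅
  L6: {c,m} / ∅
  L7: {c,i} / {m}
  L8: {n} / {n}
  L9: {i,n} / ∅

Liveness:
  L0 li=∅ lo={i,n}
  L1 li={i,n} lo={i,n}
  L2 li={i,n} lo={i,m,n}
  L3 li={i,n} lo={i,n}
  L4 li={i,n} lo={i,n}
  L5 li={m,n} lo={m,n}
  L6 li={i,n} lo={i,n}
  L7 li={m} lo=∅
  L8 li={n} lo=∅
  L9 li=∅ lo=∅

Interfere edges:
  c: {i,m,n}
  i: {c,m,n,p}
  m: {c,i,n,p,z}
  n: {c,i,m,p,z}
  p: {i,m,n}
  z: {m,n}

Chromatic number:
  {c,i,m,n} pairwise interfere (4-clique) ⇒ χ ≥ 4
  assign c→r3 i→r2 m→r0 n→r1 p→r3 z→r2 — no edge inside a register ⇒ χ ≤ 4
  χ = 4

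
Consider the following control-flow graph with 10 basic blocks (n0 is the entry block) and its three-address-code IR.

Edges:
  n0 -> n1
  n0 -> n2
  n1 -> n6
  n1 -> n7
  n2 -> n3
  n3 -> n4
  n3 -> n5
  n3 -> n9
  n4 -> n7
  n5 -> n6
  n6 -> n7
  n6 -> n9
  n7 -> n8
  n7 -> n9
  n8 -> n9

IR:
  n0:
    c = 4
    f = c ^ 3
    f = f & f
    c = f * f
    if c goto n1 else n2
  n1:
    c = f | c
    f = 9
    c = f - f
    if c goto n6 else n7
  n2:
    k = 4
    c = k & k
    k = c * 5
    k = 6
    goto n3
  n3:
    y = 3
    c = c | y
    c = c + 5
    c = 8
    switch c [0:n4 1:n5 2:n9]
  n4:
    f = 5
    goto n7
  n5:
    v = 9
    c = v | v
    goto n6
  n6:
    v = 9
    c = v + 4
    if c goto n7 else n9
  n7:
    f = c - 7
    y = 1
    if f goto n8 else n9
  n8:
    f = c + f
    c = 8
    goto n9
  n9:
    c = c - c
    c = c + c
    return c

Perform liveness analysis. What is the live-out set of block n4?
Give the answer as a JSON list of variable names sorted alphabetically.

Block summaries:
  n0: def={c,f} ue=∅
  n1: def={c,f} ue={c,f}
  n2: def={c,k} ue=∅
  n3: def={c,y} ue={c}
  n4: def={f} ue=∅
  n5: def={c,v} ue=∅
  n6: def={c,v} ue=∅
  n7: def={f,y} ue={c}
  n8: def={c,f} ue={c,f}
  n9: def={c} ue={c}

Backward fixpoint:
  n0: in=∅ out={c,f}
  n1: in={c,f} out={c}
  n2: in=∅ out={c}
  n3: in={c} out={c}
  n4: in={c} out={c}
  n5: in=∅ out=∅
  n6: in=∅ out={c}
  n7: in={c} out={c,f}
  n8: in={c,f} out={c}
  n9: in={c} out=∅

live-out(n4) = ["c"]

Answer: ["c"]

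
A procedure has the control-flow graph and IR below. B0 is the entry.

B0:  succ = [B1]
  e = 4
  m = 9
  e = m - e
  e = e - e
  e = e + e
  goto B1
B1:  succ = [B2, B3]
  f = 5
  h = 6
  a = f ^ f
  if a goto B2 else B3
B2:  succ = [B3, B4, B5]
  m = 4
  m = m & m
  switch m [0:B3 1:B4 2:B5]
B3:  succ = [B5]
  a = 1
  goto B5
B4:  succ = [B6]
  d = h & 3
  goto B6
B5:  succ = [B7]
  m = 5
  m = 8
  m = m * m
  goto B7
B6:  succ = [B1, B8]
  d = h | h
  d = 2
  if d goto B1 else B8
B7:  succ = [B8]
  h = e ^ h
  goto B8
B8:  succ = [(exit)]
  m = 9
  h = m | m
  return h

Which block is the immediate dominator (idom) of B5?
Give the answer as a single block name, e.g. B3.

idom tree: B1←B0 B2←B1 B3←B1 B4←B2 B5←B1 B6←B4 B7←B5 B8←B1
Dom at joins:
  B1: preds {B0,B6}: {B0} ∩ {B0,B1,B2,B4,B6} = {B0}; idom=B0
  B3: preds {B1,B2}: {B0,B1} ∩ {B0,B1,B2} = {B0,B1}; idom=B1
  B5: preds {B2,B3}: {B0,B1,B2} ∩ {B0,B1,B3} = {B0,B1}; idom=B1
  B8: preds {B6,B7}: {B0,B1,B2,B4,B6} ∩ {B0,B1,B5,B7} = {B0,B1}; idom=B1

idom(B5) = B1

Answer: B1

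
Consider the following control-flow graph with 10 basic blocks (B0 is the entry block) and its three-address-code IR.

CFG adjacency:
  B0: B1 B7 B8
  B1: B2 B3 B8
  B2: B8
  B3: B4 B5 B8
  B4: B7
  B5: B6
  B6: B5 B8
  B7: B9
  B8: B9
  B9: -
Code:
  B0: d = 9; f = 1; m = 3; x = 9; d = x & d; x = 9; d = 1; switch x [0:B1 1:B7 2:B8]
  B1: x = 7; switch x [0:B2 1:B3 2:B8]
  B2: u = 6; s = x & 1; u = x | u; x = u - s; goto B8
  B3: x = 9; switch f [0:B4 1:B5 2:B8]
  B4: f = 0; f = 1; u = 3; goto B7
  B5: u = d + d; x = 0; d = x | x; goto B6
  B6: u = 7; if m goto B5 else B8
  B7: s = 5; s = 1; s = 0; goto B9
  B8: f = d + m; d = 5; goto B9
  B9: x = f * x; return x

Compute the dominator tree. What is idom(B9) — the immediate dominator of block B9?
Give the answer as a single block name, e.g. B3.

Answer: B0

Derivation:
idom tree: B1←B0 B2←B1 B3←B1 B4←B3 B5←B3 B6←B5 B7←B0 B8←B0 B9←B0
Dom at joins:
  B5: preds {B3,B6}: {B0,B1,B3} ∩ {B0,B1,B3,B5,B6} = {B0,B1,B3}; idom=B3
  B7: preds {B0,B4}: {B0} ∩ {B0,B1,B3,B4} = {B0}; idom=B0
  B8: preds {B0,B1,B2,B3,B6}: {B0} ∩ {B0,B1} ∩ {B0,B1,B2} ∩ {B0,B1,B3} ∩ {B0,B1,B3,B5,B6} = {B0}; idom=B0
  B9: preds {B7,B8}: {B0,B7} ∩ {B0,B8} = {B0}; idom=B0

idom(B9) = B0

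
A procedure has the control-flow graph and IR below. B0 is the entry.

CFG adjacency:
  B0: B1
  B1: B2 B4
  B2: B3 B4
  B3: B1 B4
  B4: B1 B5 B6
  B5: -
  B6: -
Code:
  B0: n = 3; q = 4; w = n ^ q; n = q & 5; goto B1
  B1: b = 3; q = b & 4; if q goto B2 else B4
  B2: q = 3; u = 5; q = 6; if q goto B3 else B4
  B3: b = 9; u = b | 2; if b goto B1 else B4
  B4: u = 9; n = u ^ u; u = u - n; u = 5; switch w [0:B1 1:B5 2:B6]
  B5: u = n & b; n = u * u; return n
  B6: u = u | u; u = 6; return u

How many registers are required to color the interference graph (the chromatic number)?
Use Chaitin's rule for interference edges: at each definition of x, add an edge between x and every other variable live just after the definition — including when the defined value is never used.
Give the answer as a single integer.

def/use:
  B0: {n,q,w} / ∅
  B1: {b,q} / ∅
  B2: {q,u} / ∅
  B3: {b,u} / ∅
  B4: {n,u} / {w}
  B5: {n,u} / {b,n}
  B6: {u} / {u}

Liveness:
  B0: in=∅ out={w}
  B1: in={w} out={b,w}
  B2: in={b,w} out={b,w}
  B3: in={w} out={b,w}
  B4: in={b,w} out={b,n,u,w}
  B5: in={b,n} out=∅
  B6: in={u} out=∅

Interfere edges:
  b↔{n,q,u,w}
  n↔{b,q,u,w}
  q↔{b,n,w}
  u↔{b,n,w}
  w↔{b,n,q,u}

Chromatic number:
  lower bound: {b,n,q,w} mutually conflict ⇒ χ ≥ 4
  assign b→r0 n→r1 q→r3 u→r3 w→r2 — no edge inside a register ⇒ χ ≤ 4
  χ = 4

Answer: 4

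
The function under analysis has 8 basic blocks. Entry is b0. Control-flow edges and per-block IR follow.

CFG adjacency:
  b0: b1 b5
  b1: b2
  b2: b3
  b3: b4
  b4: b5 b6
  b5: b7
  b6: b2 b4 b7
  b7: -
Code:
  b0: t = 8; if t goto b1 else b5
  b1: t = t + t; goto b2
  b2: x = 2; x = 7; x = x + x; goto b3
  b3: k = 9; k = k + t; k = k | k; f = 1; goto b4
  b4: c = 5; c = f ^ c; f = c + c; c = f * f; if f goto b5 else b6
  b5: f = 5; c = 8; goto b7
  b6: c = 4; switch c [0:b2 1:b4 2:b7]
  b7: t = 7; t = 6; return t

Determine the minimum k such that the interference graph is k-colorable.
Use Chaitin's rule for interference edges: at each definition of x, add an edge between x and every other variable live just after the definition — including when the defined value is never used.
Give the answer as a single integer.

Per-block:
  b0: {t} / ∅
  b1: {t} / {t}
  b2: {x} / ∅
  b3: {f,k} / {t}
  b4: {c,f} / {f}
  b5: {c,f} / ∅
  b6: {c} / ∅
  b7: {t} / ∅

Backward fixpoint:
  live b0: ∅→{t}
  live b1: {t}→{t}
  live b2: {t}→{t}
  live b3: {t}→{f,t}
  live b4: {f,t}→{f,t}
  live b5: ∅→∅
  live b6: {f,t}→{f,t}
  live b7: ∅→∅

Conflict graph:
  c — {f,t}
  f — {c,t}
  k — {t}
  t — {c,f,k,x}
  x — {t}

Registers:
  lower bound: {c,f,t} mutually conflict ⇒ χ ≥ 3
  3-colouring: r0={t}  r1={c,k,x}  r2={f}
  χ = 3

Answer: 3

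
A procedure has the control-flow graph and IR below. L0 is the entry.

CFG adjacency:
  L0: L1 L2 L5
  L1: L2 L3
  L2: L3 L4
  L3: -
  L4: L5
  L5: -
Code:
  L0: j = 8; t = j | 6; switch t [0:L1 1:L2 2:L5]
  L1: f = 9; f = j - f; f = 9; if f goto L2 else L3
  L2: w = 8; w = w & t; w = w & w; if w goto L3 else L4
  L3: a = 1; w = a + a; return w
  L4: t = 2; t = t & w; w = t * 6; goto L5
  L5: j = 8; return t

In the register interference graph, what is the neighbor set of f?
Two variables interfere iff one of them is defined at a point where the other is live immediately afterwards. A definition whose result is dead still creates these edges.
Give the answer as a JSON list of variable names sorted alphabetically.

Answer: ["j", "t"]

Working:
Per-block:
  L0: def={j,t} ue=∅
  L1: def={f} ue={j}
  L2: def={w} ue={t}
  L3: def={a,w} ue=∅
  L4: def={t,w} ue={w}
  L5: def={j} ue={t}

Liveness:
  L0: in=∅ out={j,t}
  L1: in={j,t} out={t}
  L2: in={t} out={w}
  L3: in=∅ out=∅
  L4: in={w} out={t}
  L5: in={t} out=∅

Interfere edges:
  a — ∅
  f — {j,t}
  j — {f,t}
  t — {f,j,w}
  w — {t}

N(f) = ["j", "t"]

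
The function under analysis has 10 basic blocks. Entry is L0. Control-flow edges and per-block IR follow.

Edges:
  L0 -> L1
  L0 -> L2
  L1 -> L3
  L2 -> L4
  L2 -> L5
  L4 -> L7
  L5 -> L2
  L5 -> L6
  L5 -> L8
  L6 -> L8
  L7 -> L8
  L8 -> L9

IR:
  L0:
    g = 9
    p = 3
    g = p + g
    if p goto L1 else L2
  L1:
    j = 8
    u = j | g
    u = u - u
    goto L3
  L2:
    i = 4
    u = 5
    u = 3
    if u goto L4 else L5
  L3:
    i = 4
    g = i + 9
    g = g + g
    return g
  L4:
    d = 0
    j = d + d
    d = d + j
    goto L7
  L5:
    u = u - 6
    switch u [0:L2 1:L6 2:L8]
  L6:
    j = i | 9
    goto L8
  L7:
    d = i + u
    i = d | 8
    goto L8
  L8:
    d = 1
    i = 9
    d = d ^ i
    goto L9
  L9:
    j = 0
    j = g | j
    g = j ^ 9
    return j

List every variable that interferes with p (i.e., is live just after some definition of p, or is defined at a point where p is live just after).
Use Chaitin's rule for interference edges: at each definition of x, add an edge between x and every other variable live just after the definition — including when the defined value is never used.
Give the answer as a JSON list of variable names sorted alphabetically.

Block summaries:
  L0: def={g,p} ue=∅
  L1: def={j,u} ue={g}
  L2: def={i,u} ue=∅
  L3: def={g,i} ue=∅
  L4: def={d,j} ue=∅
  L5: def={u} ue={u}
  L6: def={j} ue={i}
  L7: def={d,i} ue={i,u}
  L8: def={d,i} ue=∅
  L9: def={g,j} ue={g}

Live sets:
  L0: in=∅ out={g}
  L1: in={g} out=∅
  L2: in={g} out={g,i,u}
  L3: in=∅ out=∅
  L4: in={g,i,u} out={g,i,u}
  L5: in={g,i,u} out={g,i}
  L6: in={g,i} out={g}
  L7: in={g,i,u} out={g}
  L8: in={g} out={g}
  L9: in={g} out=∅

Interference:
  d: {g,i,j,u}
  g: {d,i,j,p,u}
  i: {d,g,j,u}
  j: {d,g,i,u}
  p: {g}
  u: {d,g,i,j}

N(p) = ["g"]

Answer: ["g"]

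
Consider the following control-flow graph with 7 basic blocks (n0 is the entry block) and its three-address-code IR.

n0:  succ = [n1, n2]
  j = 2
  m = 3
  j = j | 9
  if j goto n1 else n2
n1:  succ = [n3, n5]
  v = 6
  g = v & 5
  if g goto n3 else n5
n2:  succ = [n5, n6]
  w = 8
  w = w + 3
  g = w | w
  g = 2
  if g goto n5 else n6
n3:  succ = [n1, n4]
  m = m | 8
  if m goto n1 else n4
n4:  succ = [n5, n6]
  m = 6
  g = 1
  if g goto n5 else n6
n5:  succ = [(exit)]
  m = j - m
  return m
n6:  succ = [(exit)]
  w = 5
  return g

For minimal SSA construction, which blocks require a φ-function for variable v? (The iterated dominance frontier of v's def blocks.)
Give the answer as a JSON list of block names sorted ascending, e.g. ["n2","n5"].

Answer: ["n1", "n5", "n6"]

Working:
idom tree: n1←n0 n2←n0 n3←n1 n4←n3 n5←n0 n6←n0
Dom∩ at merges:
  n1: preds {n0,n3}: {n0} ∩ {n0,n1,n3} = {n0}; idom=n0
  n5: preds {n1,n2,n4}: {n0,n1} ∩ {n0,n2} ∩ {n0,n1,n3,n4} = {n0}; idom=n0
  n6: preds {n2,n4}: {n0,n2} ∩ {n0,n1,n3,n4} = {n0}; idom=n0

DF derivation:
  n1←n0: walk · to n0
  n1←n3: walk n3→n1 to n0
  n5←n1: walk n1 to n0
  n5←n2: walk n2 to n0
  n5←n4: walk n4→n3→n1 to n0
  n6←n2: walk n2 to n0
  n6←n4: walk n4→n3→n1 to n0
  n0 → ∅
  n1 → {n1,n5,n6}
  n2 → {n5,n6}
  n3 → {n1,n5,n6}
  n4 → {n5,n6}
  n5 → ∅
  n6 → ∅

φ for v: defs {n1}
  DF⁺ = {n1,n5,n6}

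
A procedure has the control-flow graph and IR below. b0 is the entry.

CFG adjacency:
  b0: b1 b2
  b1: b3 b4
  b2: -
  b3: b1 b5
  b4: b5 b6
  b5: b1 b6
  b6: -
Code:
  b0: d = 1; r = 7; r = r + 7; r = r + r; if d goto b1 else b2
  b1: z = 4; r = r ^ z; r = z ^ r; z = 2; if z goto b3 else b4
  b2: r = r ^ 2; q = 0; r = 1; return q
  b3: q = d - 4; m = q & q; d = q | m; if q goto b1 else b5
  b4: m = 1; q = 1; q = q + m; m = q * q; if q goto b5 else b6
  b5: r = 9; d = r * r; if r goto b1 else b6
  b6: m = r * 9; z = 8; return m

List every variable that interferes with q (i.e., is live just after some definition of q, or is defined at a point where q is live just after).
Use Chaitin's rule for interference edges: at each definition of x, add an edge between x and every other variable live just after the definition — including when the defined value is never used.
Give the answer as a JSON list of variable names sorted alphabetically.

def/use:
  b0 def {d,r} use ∅
  b1 def {r,z} use {r}
  b2 def {q,r} use {r}
  b3 def {d,m,q} use {d}
  b4 def {m,q} use ∅
  b5 def {d,r} use ∅
  b6 def {m,z} use {r}

Backward fixpoint:
  b0: in=∅ out={d,r}
  b1: in={d,r} out={d,r}
  b2: in={r} out=∅
  b3: in={d,r} out={d,r}
  b4: in={r} out={r}
  b5: in=∅ out={d,r}
  b6: in={r} out=∅

Interference:
  d: {q,r,z}
  m: {q,r,z}
  q: {d,m,r}
  r: {d,m,q,z}
  z: {d,m,r}

N(q) = ["d", "m", "r"]

Answer: ["d", "m", "r"]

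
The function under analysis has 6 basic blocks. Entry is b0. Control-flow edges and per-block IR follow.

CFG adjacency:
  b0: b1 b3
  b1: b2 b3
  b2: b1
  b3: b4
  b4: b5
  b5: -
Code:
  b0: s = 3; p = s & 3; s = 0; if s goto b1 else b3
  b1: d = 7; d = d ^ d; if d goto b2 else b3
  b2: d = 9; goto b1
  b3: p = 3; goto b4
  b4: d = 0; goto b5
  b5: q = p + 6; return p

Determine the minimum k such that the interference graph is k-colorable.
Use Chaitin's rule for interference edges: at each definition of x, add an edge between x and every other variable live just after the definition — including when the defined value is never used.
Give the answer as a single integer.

Answer: 2

Analysis:
def/use:
  b0: def={p,s} ue=∅
  b1: def={d} ue=∅
  b2: def={d} ue=∅
  b3: def={p} ue=∅
  b4: def={d} ue=∅
  b5: def={q} ue={p}

Liveness:
  live b0: ∅→∅
  live b1: ∅→∅
  live b2: ∅→∅
  live b3: ∅→{p}
  live b4: {p}→{p}
  live b5: {p}→∅

Interference:
  d: {p}
  p: {d,q}
  q: {p}
  s: ∅

Registers:
  clique {d,p} ⇒ need ≥ 2
  assign d→r1 p→r0 q→r1 s→r0 — no edge inside a register ⇒ χ ≤ 2
  χ = 2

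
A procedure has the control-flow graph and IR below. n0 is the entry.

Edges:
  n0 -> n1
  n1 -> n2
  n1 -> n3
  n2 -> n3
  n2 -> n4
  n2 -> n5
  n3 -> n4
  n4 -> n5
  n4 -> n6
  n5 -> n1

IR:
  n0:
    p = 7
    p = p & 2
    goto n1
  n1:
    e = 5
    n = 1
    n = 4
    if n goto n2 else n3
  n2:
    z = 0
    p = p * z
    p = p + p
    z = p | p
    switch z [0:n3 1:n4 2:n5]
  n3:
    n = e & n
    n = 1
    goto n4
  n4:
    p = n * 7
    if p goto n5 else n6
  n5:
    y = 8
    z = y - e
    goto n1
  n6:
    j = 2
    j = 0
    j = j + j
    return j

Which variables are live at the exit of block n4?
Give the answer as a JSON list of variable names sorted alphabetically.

Block summaries:
  n0: {p} / ∅
  n1: {e,n} / ∅
  n2: {p,z} / {p}
  n3: {n} / {e,n}
  n4: {p} / {n}
  n5: {y,z} / {e}
  n6: {j} / ∅

Live sets:
  live n0: ∅→{p}
  live n1: {p}→{e,n,p}
  live n2: {e,n,p}→{e,n,p}
  live n3: {e,n}→{e,n}
  live n4: {e,n}→{e,p}
  live n5: {e,p}→{p}
  live n6: ∅→∅

live-out(n4) = ["e", "p"]

Answer: ["e", "p"]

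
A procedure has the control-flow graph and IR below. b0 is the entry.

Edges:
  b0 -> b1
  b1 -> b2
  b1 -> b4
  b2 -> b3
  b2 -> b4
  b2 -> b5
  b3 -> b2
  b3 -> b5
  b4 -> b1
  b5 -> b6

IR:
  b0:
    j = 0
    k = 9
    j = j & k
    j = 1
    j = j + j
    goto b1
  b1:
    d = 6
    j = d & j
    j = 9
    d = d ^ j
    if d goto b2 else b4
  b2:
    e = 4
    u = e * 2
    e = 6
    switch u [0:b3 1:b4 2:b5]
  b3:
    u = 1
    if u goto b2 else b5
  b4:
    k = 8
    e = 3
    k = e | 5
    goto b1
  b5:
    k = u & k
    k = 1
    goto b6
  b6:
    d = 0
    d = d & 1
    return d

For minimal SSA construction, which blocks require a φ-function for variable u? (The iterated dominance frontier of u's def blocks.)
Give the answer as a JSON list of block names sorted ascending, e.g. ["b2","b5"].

idom tree: b1←b0 b2←b1 b3←b2 b4←b1 b5←b2 b6←b5
Join-block Dom:
  b1: preds {b0,b4}: {b0} ∩ {b0,b1,b4} = {b0}; idom=b0
  b2: preds {b1,b3}: {b0,b1} ∩ {b0,b1,b2,b3} = {b0,b1}; idom=b1
  b4: preds {b1,b2}: {b0,b1} ∩ {b0,b1,b2} = {b0,b1}; idom=b1
  b5: preds {b2,b3}: {b0,b1,b2} ∩ {b0,b1,b2,b3} = {b0,b1,b2}; idom=b2

DF derivation:
  b1←b0: walk · to b0
  b1←b4: walk b4→b1 to b0
  b2←b1: walk · to b1
  b2←b3: walk b3→b2 to b1
  b4←b1: walk · to b1
  b4←b2: walk b2 to b1
  b5←b2: walk · to b2
  b5←b3: walk b3 to b2
  b0: DF=∅
  b1: DF={b1}
  b2: DF={b2,b4}
  b3: DF={b2,b5}
  b4: DF={b1}
  b5: DF=∅
  b6: DF=∅

φ for u: defs {b2,b3}
  DF⁺ = {b1,b2,b4,b5}

Answer: ["b1", "b2", "b4", "b5"]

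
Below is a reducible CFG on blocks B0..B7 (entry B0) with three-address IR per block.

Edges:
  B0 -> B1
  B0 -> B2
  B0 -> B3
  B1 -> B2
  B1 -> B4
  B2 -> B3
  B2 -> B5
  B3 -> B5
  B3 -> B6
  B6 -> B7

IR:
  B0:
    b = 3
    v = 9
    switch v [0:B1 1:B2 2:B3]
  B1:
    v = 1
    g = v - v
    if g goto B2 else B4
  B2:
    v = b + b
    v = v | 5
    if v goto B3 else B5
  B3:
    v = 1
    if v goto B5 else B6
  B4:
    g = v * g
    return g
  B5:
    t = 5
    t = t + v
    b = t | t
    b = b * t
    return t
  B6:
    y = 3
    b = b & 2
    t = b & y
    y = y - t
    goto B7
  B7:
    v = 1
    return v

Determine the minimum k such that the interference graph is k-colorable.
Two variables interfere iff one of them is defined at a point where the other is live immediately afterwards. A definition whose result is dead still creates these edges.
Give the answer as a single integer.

Block summaries:
  B0: def={b,v} ue=∅
  B1: def={g,v} ue=∅
  B2: def={v} ue={b}
  B3: def={v} ue=∅
  B4: def={g} ue={g,v}
  B5: def={b,t} ue={v}
  B6: def={b,t,y} ue={b}
  B7: def={v} ue=∅

Liveness:
  B0 li=∅ lo={b}
  B1 li={b} lo={b,g,v}
  B2 li={b} lo={b,v}
  B3 li={b} lo={b,v}
  B4 li={g,v} lo=∅
  B5 li={v} lo=∅
  B6 li={b} lo=∅
  B7 li=∅ lo=∅

Interfere edges:
  b: {g,t,v,y}
  g: {b,v}
  t: {b,v,y}
  v: {b,g,t}
  y: {b,t}

Colouring:
  {b,g,v} pairwise interfere (3-clique) ⇒ χ ≥ 3
  3-colouring: R0={b}  R1={g,t}  R2={v,y}
  χ = 3

Answer: 3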